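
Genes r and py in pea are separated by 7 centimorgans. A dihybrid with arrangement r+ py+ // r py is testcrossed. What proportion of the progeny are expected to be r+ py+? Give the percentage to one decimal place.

46.5%

A map distance of 7 centimorgans corresponds to a recombination frequency of 0.070.
The F1 is r+ py+ / r py, so r+ py+ is a parental gamete class with expected frequency (1 − r)/2 = 0.930/2 = 0.4650.
That is 0.4650 = 46.5% of the progeny.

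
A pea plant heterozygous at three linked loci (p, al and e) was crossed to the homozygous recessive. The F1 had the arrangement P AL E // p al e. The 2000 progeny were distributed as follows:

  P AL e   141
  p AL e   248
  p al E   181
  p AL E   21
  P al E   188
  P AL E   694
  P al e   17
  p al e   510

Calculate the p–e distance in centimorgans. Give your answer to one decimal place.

The two rarest classes, p AL E and P al e, are the double crossovers. Comparing them with the parentals, only the p allele has switched, so p is the middle locus and the order is al – p – e.
Crossovers in the p–e interval produce the single-crossover classes P AL e and p al E (141 + 181 = 322) plus the double crossovers (38).
RF(p–e) = (322 + 38) / 2000 = 360/2000 = 0.1800 → 18.0 centimorgans.

18.0 centimorgans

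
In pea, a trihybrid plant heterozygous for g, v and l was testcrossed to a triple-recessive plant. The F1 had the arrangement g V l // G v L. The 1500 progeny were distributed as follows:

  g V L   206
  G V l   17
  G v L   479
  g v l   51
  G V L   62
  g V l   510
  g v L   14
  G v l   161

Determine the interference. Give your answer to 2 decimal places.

The two rarest classes, G V l and g v L, are the double crossovers. Comparing them with the parentals, only the g allele has switched, so g is the middle locus and the order is l – g – v.
l–g: (367 + 31)/1500 = 0.2653; g–v: (113 + 31)/1500 = 0.0960.
Expected DCO frequency = 0.2653 × 0.0960 ≈ 0.02547; observed = 31/1500 ≈ 0.02067.
Coefficient of coincidence = 0.02067/0.02547 ≈ 0.81; interference = 1 − 0.81 = 0.19.

0.19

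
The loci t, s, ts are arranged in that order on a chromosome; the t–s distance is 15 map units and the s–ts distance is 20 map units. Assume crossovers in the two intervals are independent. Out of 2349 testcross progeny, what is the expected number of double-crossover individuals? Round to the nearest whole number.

Map distances give recombination frequencies of 0.150 and 0.200 for the two intervals.
With no interference, expected double-crossover frequency = 0.150 × 0.200 = 0.03000.
Expected number = 0.03000 × 2349 = 70.47 ≈ 70.

70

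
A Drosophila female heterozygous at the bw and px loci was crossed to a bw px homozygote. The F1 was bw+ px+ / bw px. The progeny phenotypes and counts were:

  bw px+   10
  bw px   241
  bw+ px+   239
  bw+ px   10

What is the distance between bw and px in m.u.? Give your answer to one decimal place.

4.0 m.u.

The recombinant classes are bw+ px and bw px+: 10 + 10 = 20.
Recombination frequency = 20/500 = 0.0400 ≈ 4.0%, i.e. 4.0 m.u.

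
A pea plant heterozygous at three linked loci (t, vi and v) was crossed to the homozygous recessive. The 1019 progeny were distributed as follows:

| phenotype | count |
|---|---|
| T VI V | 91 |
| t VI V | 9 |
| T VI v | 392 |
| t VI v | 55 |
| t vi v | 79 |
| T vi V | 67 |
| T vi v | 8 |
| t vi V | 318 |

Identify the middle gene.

The two most frequent reciprocal classes, T VI v and t vi V, are the parental types, so the F1 was T VI v / t vi V.
The two rarest classes, T vi v and t VI V, are the double crossovers. Comparing them with the parentals, only the vi allele has switched, so vi is the middle locus and the order is v – vi – t.

vi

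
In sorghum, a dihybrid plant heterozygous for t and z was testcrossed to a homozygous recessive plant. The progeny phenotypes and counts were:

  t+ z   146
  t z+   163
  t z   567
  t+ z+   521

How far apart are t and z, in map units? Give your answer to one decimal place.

22.1 map units

The two most frequent classes, t+ z+ (521) and t z (567), are the parental types, so the F1 was t+ z+ / t z.
The recombinant classes are t+ z and t z+: 146 + 163 = 309.
Recombination frequency = 309/1397 = 0.2212 ≈ 22.1%, i.e. 22.1 map units.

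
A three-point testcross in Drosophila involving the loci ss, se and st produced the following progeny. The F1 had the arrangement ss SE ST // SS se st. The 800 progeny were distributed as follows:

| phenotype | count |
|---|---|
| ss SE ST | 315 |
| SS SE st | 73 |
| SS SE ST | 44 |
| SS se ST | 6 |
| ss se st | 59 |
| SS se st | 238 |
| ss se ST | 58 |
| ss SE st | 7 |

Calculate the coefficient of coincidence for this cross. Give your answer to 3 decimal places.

The two rarest classes, ss SE st and SS se ST, are the double crossovers. Comparing them with the parentals, only the st allele has switched, so st is the middle locus and the order is se – st – ss.
se–st: (131 + 13)/800 = 0.1800; st–ss: (103 + 13)/800 = 0.1450.
Expected DCO frequency = 0.1800 × 0.1450 ≈ 0.02610; observed = 13/800 ≈ 0.01625.
Coefficient of coincidence = 0.01625/0.02610 ≈ 0.623.

0.623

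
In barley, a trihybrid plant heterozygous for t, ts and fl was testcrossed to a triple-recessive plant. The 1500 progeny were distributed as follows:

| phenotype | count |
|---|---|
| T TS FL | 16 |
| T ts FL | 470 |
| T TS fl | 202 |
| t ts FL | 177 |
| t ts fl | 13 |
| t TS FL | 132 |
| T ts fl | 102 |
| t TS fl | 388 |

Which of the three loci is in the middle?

The two most frequent reciprocal classes, t TS fl and T ts FL, are the parental types, so the F1 was t TS fl / T ts FL.
The two rarest classes, t ts fl and T TS FL, are the double crossovers. Comparing them with the parentals, only the ts allele has switched, so ts is the middle locus and the order is t – ts – fl.

ts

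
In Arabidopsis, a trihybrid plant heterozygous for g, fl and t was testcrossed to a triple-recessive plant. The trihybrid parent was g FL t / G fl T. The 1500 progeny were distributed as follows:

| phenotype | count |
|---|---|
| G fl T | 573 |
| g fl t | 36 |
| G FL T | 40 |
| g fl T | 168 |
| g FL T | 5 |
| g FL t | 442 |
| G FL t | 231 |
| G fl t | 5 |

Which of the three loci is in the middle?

The two rarest classes, g FL T and G fl t, are the double crossovers. Comparing them with the parentals, only the t allele has switched, so t is the middle locus and the order is fl – t – g.

t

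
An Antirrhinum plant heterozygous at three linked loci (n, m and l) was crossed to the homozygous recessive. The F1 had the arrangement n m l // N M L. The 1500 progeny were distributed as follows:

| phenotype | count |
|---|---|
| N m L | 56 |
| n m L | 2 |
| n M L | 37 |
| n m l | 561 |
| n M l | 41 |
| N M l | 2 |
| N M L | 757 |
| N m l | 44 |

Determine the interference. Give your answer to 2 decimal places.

0.30

The two rarest classes, n m L and N M l, are the double crossovers. Comparing them with the parentals, only the l allele has switched, so l is the middle locus and the order is m – l – n.
m–l: (97 + 4)/1500 = 0.0673; l–n: (81 + 4)/1500 = 0.0567.
Expected DCO frequency = 0.0673 × 0.0567 ≈ 0.00382; observed = 4/1500 ≈ 0.00267.
Coefficient of coincidence = 0.00267/0.00382 ≈ 0.70; interference = 1 − 0.70 = 0.30.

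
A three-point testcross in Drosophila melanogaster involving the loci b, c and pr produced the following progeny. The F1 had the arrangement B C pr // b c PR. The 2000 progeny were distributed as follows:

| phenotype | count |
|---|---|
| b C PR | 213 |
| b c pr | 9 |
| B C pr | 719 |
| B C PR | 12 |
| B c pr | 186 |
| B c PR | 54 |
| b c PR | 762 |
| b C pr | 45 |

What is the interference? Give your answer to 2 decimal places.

The two rarest classes, B C PR and b c pr, are the double crossovers. Comparing them with the parentals, only the pr allele has switched, so pr is the middle locus and the order is c – pr – b.
c–pr: (399 + 21)/2000 = 0.2100; pr–b: (99 + 21)/2000 = 0.0600.
Expected DCO frequency = 0.2100 × 0.0600 ≈ 0.01260; observed = 21/2000 ≈ 0.01050.
Coefficient of coincidence = 0.01050/0.01260 ≈ 0.83; interference = 1 − 0.83 = 0.17.

0.17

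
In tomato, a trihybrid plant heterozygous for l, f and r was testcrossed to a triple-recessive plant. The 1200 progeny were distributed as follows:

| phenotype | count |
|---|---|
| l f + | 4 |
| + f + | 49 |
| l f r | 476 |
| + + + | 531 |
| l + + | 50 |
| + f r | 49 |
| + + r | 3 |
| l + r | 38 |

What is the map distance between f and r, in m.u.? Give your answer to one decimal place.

The two most frequent reciprocal classes, l f r and + + +, are the parental types, so the F1 was l f r / + + +.
The two rarest classes, l f + and + + r, are the double crossovers. Comparing them with the parentals, only the r allele has switched, so r is the middle locus and the order is f – r – l.
Crossovers in the f–r interval produce the single-crossover classes l + r and + f + (38 + 49 = 87) plus the double crossovers (7).
RF(f–r) = (87 + 7) / 1200 = 94/1200 = 0.0783 → 7.8 m.u.

7.8 m.u.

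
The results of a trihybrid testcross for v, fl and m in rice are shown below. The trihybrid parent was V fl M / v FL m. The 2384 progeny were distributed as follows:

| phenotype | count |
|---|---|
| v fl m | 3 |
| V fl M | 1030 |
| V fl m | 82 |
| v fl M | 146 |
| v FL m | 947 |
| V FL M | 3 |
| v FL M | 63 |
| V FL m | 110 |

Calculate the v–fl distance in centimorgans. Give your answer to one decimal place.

The two rarest classes, V FL M and v fl m, are the double crossovers. Comparing them with the parentals, only the fl allele has switched, so fl is the middle locus and the order is v – fl – m.
Crossovers in the v–fl interval produce the single-crossover classes v fl M and V FL m (146 + 110 = 256) plus the double crossovers (6).
RF(v–fl) = (256 + 6) / 2384 = 262/2384 = 0.1099 → 11.0 centimorgans.

11.0 centimorgans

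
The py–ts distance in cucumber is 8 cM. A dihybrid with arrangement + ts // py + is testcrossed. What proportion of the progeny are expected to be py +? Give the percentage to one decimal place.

46.0%

A map distance of 8 cM corresponds to a recombination frequency of 0.080.
The F1 is + ts / py +, so py + is a parental gamete class with expected frequency (1 − r)/2 = 0.920/2 = 0.4600.
That is 0.4600 = 46.0% of the progeny.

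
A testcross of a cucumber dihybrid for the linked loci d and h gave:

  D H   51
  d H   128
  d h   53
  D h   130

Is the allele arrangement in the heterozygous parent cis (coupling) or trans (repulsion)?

The two most frequent classes are D h (130) and d H (128); these are the parental (non-recombinant) types.
So the F1 carried D h on one chromosome and d H on the other — the recessive alleles are on opposite chromosomes (trans / repulsion).

trans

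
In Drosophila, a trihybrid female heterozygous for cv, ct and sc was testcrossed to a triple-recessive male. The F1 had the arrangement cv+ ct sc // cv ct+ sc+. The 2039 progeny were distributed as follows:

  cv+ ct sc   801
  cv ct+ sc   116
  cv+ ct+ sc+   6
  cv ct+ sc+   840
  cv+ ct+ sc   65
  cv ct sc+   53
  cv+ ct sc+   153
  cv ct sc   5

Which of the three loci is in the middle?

The two rarest classes, cv ct sc and cv+ ct+ sc+, are the double crossovers. Comparing them with the parentals, only the cv allele has switched, so cv is the middle locus and the order is ct – cv – sc.

cv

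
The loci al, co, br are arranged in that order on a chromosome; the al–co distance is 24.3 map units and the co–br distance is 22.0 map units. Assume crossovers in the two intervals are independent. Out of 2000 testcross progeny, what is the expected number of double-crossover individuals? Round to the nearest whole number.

Map distances give recombination frequencies of 0.243 and 0.220 for the two intervals.
With no interference, expected double-crossover frequency = 0.243 × 0.220 = 0.05346.
Expected number = 0.05346 × 2000 = 106.92 ≈ 107.

107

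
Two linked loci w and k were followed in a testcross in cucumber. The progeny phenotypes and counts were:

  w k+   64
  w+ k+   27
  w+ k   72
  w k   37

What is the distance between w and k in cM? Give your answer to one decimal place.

The two most frequent classes, w+ k (72) and w k+ (64), are the parental types, so the F1 was w+ k / w k+.
The recombinant classes are w+ k+ and w k: 27 + 37 = 64.
Recombination frequency = 64/200 = 0.3200 ≈ 32.0%, i.e. 32.0 cM.

32.0 cM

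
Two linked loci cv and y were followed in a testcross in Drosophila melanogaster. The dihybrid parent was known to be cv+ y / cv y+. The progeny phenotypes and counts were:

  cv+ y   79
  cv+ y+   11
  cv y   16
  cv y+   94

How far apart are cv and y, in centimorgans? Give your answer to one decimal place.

13.5 centimorgans

The recombinant classes are cv+ y+ and cv y: 11 + 16 = 27.
Recombination frequency = 27/200 = 0.1350 ≈ 13.5%, i.e. 13.5 centimorgans.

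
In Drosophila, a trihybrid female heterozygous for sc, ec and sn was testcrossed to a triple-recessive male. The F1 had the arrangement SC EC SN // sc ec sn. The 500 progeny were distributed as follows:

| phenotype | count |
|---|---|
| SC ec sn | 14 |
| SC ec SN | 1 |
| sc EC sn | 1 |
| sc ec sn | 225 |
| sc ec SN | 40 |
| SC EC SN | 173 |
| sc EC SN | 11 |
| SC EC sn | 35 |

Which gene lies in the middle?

ec

The two rarest classes, SC ec SN and sc EC sn, are the double crossovers. Comparing them with the parentals, only the ec allele has switched, so ec is the middle locus and the order is sc – ec – sn.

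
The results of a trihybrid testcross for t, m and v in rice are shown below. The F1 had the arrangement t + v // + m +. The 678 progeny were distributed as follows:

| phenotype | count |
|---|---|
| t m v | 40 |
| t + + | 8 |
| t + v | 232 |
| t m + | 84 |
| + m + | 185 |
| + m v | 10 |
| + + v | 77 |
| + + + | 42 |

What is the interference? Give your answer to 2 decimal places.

0.32

The two rarest classes, t + + and + m v, are the double crossovers. Comparing them with the parentals, only the v allele has switched, so v is the middle locus and the order is t – v – m.
t–v: (161 + 18)/678 = 0.2640; v–m: (82 + 18)/678 = 0.1475.
Expected DCO frequency = 0.2640 × 0.1475 ≈ 0.03894; observed = 18/678 ≈ 0.02655.
Coefficient of coincidence = 0.02655/0.03894 ≈ 0.68; interference = 1 − 0.68 = 0.32.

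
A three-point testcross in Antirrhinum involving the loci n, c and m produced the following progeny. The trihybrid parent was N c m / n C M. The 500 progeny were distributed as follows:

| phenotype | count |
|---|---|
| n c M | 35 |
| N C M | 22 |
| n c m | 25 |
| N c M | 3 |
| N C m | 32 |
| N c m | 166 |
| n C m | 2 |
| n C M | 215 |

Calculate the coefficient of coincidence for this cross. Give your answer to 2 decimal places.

The two rarest classes, N c M and n C m, are the double crossovers. Comparing them with the parentals, only the m allele has switched, so m is the middle locus and the order is c – m – n.
c–m: (67 + 5)/500 = 0.1440; m–n: (47 + 5)/500 = 0.1040.
Expected DCO frequency = 0.1440 × 0.1040 ≈ 0.01498; observed = 5/500 ≈ 0.01000.
Coefficient of coincidence = 0.01000/0.01498 ≈ 0.67.

0.67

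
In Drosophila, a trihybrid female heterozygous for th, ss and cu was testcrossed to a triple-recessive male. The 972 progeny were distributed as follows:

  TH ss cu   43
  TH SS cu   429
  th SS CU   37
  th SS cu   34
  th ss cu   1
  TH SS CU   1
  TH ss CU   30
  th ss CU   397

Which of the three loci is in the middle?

The two most frequent reciprocal classes, th ss CU and TH SS cu, are the parental types, so the F1 was th ss CU / TH SS cu.
The two rarest classes, th ss cu and TH SS CU, are the double crossovers. Comparing them with the parentals, only the cu allele has switched, so cu is the middle locus and the order is ss – cu – th.

cu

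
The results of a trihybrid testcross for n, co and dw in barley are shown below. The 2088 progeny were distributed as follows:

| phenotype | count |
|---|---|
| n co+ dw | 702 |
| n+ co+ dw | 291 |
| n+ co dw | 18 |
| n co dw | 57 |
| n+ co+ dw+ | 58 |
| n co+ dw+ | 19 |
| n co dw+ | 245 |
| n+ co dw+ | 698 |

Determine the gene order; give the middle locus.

The two most frequent reciprocal classes, n co+ dw and n+ co dw+, are the parental types, so the F1 was n co+ dw / n+ co dw+.
The two rarest classes, n co+ dw+ and n+ co dw, are the double crossovers. Comparing them with the parentals, only the dw allele has switched, so dw is the middle locus and the order is n – dw – co.

dw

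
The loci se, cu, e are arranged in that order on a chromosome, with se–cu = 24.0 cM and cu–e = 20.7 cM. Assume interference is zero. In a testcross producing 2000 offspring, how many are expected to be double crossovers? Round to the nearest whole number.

Map distances give recombination frequencies of 0.240 and 0.207 for the two intervals.
With no interference, expected double-crossover frequency = 0.240 × 0.207 = 0.04968.
Expected number = 0.04968 × 2000 = 99.36 ≈ 99.

99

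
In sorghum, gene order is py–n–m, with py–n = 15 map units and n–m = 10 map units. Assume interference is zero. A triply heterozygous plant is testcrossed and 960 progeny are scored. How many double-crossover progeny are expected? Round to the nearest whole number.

Map distances give recombination frequencies of 0.150 and 0.100 for the two intervals.
With no interference, expected double-crossover frequency = 0.150 × 0.100 = 0.01500.
Expected number = 0.01500 × 960 = 14.40 ≈ 14.

14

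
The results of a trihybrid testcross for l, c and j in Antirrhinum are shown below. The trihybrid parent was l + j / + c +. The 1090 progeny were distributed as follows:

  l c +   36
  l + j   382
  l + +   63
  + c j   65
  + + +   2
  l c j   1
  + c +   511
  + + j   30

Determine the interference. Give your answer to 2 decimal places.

The two rarest classes, l c j and + + +, are the double crossovers. Comparing them with the parentals, only the c allele has switched, so c is the middle locus and the order is l – c – j.
l–c: (66 + 3)/1090 = 0.0633; c–j: (128 + 3)/1090 = 0.1202.
Expected DCO frequency = 0.0633 × 0.1202 ≈ 0.00761; observed = 3/1090 ≈ 0.00275.
Coefficient of coincidence = 0.00275/0.00761 ≈ 0.36; interference = 1 − 0.36 = 0.64.

0.64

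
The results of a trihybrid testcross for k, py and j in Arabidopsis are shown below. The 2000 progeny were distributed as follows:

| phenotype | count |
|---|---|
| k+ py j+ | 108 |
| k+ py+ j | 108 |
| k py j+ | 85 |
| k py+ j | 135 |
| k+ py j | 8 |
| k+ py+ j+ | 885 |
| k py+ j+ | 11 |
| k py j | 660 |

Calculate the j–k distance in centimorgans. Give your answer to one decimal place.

10.6 centimorgans

The two most frequent reciprocal classes, k py j and k+ py+ j+, are the parental types, so the F1 was k py j / k+ py+ j+.
The two rarest classes, k+ py j and k py+ j+, are the double crossovers. Comparing them with the parentals, only the k allele has switched, so k is the middle locus and the order is j – k – py.
Crossovers in the j–k interval produce the single-crossover classes k py j+ and k+ py+ j (85 + 108 = 193) plus the double crossovers (19).
RF(j–k) = (193 + 19) / 2000 = 212/2000 = 0.1060 → 10.6 centimorgans.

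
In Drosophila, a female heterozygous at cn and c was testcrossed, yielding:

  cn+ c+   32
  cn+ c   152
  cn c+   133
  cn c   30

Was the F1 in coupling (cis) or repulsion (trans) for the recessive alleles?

The two most frequent classes are cn+ c (152) and cn c+ (133); these are the parental (non-recombinant) types.
So the F1 carried cn+ c on one chromosome and cn c+ on the other — the recessive alleles are on opposite chromosomes (trans / repulsion).

trans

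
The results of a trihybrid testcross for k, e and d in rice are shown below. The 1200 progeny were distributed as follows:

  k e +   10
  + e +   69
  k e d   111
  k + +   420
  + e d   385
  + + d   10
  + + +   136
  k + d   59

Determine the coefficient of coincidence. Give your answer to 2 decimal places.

0.61

The two most frequent reciprocal classes, + e d and k + +, are the parental types, so the F1 was + e d / k + +.
The two rarest classes, + + d and k e +, are the double crossovers. Comparing them with the parentals, only the e allele has switched, so e is the middle locus and the order is k – e – d.
k–e: (247 + 20)/1200 = 0.2225; e–d: (128 + 20)/1200 = 0.1233.
Expected DCO frequency = 0.2225 × 0.1233 ≈ 0.02743; observed = 20/1200 ≈ 0.01667.
Coefficient of coincidence = 0.01667/0.02743 ≈ 0.61.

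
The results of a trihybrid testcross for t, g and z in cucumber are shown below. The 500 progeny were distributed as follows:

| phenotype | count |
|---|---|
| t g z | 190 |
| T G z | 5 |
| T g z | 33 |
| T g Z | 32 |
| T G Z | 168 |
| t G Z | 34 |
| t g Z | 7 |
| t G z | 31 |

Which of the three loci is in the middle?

z

The two most frequent reciprocal classes, t g z and T G Z, are the parental types, so the F1 was t g z / T G Z.
The two rarest classes, t g Z and T G z, are the double crossovers. Comparing them with the parentals, only the z allele has switched, so z is the middle locus and the order is t – z – g.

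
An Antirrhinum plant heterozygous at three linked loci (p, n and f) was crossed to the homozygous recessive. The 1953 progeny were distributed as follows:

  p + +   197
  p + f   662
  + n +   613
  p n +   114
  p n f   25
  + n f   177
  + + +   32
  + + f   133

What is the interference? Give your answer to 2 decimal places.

The two most frequent reciprocal classes, p + f and + n +, are the parental types, so the F1 was p + f / + n +.
The two rarest classes, p n f and + + +, are the double crossovers. Comparing them with the parentals, only the n allele has switched, so n is the middle locus and the order is f – n – p.
f–n: (374 + 57)/1953 = 0.2207; n–p: (247 + 57)/1953 = 0.1557.
Expected DCO frequency = 0.2207 × 0.1557 ≈ 0.03436; observed = 57/1953 ≈ 0.02919.
Coefficient of coincidence = 0.02919/0.03436 ≈ 0.85; interference = 1 − 0.85 = 0.15.

0.15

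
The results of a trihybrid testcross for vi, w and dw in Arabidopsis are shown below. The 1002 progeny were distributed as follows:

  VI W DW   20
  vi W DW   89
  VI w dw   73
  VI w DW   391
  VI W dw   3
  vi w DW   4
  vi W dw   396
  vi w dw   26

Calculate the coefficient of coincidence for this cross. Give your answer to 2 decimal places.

0.78

The two most frequent reciprocal classes, VI w DW and vi W dw, are the parental types, so the F1 was VI w DW / vi W dw.
The two rarest classes, vi w DW and VI W dw, are the double crossovers. Comparing them with the parentals, only the vi allele has switched, so vi is the middle locus and the order is dw – vi – w.
dw–vi: (162 + 7)/1002 = 0.1687; vi–w: (46 + 7)/1002 = 0.0529.
Expected DCO frequency = 0.1687 × 0.0529 ≈ 0.00892; observed = 7/1002 ≈ 0.00699.
Coefficient of coincidence = 0.00699/0.00892 ≈ 0.78.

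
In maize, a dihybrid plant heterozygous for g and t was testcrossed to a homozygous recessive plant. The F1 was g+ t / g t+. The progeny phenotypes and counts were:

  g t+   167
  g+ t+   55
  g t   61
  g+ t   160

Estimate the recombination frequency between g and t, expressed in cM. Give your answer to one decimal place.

The recombinant classes are g+ t+ and g t: 55 + 61 = 116.
Recombination frequency = 116/443 = 0.2619 ≈ 26.2%, i.e. 26.2 cM.

26.2 cM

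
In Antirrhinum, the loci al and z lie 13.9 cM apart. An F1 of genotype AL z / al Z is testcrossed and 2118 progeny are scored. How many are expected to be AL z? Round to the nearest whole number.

912

A map distance of 13.9 cM corresponds to a recombination frequency of 0.139.
The F1 is AL z / al Z, so AL z is a parental gamete class with expected frequency (1 − r)/2 = 0.861/2 = 0.4305.
Expected number = 0.4305 × 2118 = 911.80 ≈ 912.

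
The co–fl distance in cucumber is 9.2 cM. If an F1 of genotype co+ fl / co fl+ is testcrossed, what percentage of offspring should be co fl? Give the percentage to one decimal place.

A map distance of 9.2 cM corresponds to a recombination frequency of 0.092.
The F1 is co+ fl / co fl+, so co fl is a recombinant gamete class with expected frequency r/2 = 0.092/2 = 0.0460.
That is 0.0460 = 4.6% of the progeny.

4.6%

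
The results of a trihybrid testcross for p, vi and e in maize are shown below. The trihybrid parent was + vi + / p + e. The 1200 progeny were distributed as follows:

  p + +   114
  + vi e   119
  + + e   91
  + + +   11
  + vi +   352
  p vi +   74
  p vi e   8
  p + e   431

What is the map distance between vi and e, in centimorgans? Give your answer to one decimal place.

21.0 centimorgans

The two rarest classes, + + + and p vi e, are the double crossovers. Comparing them with the parentals, only the vi allele has switched, so vi is the middle locus and the order is p – vi – e.
Crossovers in the vi–e interval produce the single-crossover classes + vi e and p + + (119 + 114 = 233) plus the double crossovers (19).
RF(vi–e) = (233 + 19) / 1200 = 252/1200 = 0.2100 → 21.0 centimorgans.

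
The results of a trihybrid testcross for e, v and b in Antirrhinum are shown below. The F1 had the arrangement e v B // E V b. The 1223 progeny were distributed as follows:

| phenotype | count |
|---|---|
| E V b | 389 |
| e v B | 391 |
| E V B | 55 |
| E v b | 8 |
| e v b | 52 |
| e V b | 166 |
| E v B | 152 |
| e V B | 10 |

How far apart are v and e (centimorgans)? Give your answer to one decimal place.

The two rarest classes, e V B and E v b, are the double crossovers. Comparing them with the parentals, only the v allele has switched, so v is the middle locus and the order is e – v – b.
Crossovers in the e–v interval produce the single-crossover classes E v B and e V b (152 + 166 = 318) plus the double crossovers (18).
RF(e–v) = (318 + 18) / 1223 = 336/1223 = 0.2747 → 27.5 centimorgans.

27.5 centimorgans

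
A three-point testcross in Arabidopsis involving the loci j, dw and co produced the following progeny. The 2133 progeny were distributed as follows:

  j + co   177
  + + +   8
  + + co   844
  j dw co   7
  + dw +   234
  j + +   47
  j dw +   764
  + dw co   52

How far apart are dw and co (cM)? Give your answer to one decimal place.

5.3 cM

The two most frequent reciprocal classes, j dw + and + + co, are the parental types, so the F1 was j dw + / + + co.
The two rarest classes, j dw co and + + +, are the double crossovers. Comparing them with the parentals, only the co allele has switched, so co is the middle locus and the order is dw – co – j.
Crossovers in the dw–co interval produce the single-crossover classes j + + and + dw co (47 + 52 = 99) plus the double crossovers (15).
RF(dw–co) = (99 + 15) / 2133 = 114/2133 = 0.0534 → 5.3 cM.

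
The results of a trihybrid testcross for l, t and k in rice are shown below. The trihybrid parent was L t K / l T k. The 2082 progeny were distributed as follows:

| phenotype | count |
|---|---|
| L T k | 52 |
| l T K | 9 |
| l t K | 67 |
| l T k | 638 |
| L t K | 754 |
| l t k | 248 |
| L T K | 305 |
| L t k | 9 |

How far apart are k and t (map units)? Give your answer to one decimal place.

The two rarest classes, L t k and l T K, are the double crossovers. Comparing them with the parentals, only the k allele has switched, so k is the middle locus and the order is t – k – l.
Crossovers in the t–k interval produce the single-crossover classes L T K and l t k (305 + 248 = 553) plus the double crossovers (18).
RF(t–k) = (553 + 18) / 2082 = 571/2082 = 0.2743 → 27.4 map units.

27.4 map units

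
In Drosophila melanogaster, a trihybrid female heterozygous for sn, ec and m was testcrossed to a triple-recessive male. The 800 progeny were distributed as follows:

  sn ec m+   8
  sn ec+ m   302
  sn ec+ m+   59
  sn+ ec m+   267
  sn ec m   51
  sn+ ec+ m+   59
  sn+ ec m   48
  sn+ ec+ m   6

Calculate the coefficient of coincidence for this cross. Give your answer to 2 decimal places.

The two most frequent reciprocal classes, sn ec+ m and sn+ ec m+, are the parental types, so the F1 was sn ec+ m / sn+ ec m+.
The two rarest classes, sn+ ec+ m and sn ec m+, are the double crossovers. Comparing them with the parentals, only the sn allele has switched, so sn is the middle locus and the order is m – sn – ec.
m–sn: (107 + 14)/800 = 0.1512; sn–ec: (110 + 14)/800 = 0.1550.
Expected DCO frequency = 0.1512 × 0.1550 ≈ 0.02344; observed = 14/800 ≈ 0.01750.
Coefficient of coincidence = 0.01750/0.02344 ≈ 0.75.

0.75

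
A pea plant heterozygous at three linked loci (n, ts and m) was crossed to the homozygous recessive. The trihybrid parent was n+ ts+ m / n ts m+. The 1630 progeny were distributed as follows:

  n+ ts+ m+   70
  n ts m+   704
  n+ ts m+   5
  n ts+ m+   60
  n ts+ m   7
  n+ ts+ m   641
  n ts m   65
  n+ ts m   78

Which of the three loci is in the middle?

n

The two rarest classes, n ts+ m and n+ ts m+, are the double crossovers. Comparing them with the parentals, only the n allele has switched, so n is the middle locus and the order is m – n – ts.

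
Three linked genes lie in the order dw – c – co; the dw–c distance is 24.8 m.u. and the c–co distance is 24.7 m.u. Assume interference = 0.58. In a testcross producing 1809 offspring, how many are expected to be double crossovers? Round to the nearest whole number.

47

Map distances give recombination frequencies of 0.248 and 0.247 for the two intervals.
With interference 0.58 (so coincidence = 0.42), expected double-crossover frequency = 0.248 × 0.247 × 0.42 = 0.02573.
Expected number = 0.02573 × 1809 = 46.54 ≈ 47.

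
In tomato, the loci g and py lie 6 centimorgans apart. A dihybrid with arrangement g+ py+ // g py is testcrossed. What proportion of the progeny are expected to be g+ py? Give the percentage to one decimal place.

3.0%

A map distance of 6 centimorgans corresponds to a recombination frequency of 0.060.
The F1 is g+ py+ / g py, so g+ py is a recombinant gamete class with expected frequency r/2 = 0.060/2 = 0.0300.
That is 0.0300 = 3.0% of the progeny.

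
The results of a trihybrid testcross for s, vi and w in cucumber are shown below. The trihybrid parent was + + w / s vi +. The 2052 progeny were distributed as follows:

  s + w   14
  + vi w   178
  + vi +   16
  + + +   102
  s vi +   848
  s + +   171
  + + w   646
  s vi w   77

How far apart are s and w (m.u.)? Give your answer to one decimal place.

10.2 m.u.

The two rarest classes, s + w and + vi +, are the double crossovers. Comparing them with the parentals, only the s allele has switched, so s is the middle locus and the order is w – s – vi.
Crossovers in the w–s interval produce the single-crossover classes + + + and s vi w (102 + 77 = 179) plus the double crossovers (30).
RF(w–s) = (179 + 30) / 2052 = 209/2052 = 0.1019 → 10.2 m.u.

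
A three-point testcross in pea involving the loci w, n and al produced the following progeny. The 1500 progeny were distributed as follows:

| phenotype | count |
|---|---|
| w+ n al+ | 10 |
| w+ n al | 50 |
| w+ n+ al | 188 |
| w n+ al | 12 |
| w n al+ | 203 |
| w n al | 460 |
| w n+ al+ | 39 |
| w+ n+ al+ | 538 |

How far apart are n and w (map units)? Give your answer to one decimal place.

7.4 map units

The two most frequent reciprocal classes, w+ n+ al+ and w n al, are the parental types, so the F1 was w+ n+ al+ / w n al.
The two rarest classes, w+ n al+ and w n+ al, are the double crossovers. Comparing them with the parentals, only the n allele has switched, so n is the middle locus and the order is w – n – al.
Crossovers in the w–n interval produce the single-crossover classes w n+ al+ and w+ n al (39 + 50 = 89) plus the double crossovers (22).
RF(w–n) = (89 + 22) / 1500 = 111/1500 = 0.0740 → 7.4 map units.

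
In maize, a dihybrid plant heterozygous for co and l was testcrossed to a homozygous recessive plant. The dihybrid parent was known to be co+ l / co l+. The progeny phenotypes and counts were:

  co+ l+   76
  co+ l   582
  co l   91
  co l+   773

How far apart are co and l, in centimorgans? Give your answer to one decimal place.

11.0 centimorgans

The recombinant classes are co+ l+ and co l: 76 + 91 = 167.
Recombination frequency = 167/1522 = 0.1097 ≈ 11.0%, i.e. 11.0 centimorgans.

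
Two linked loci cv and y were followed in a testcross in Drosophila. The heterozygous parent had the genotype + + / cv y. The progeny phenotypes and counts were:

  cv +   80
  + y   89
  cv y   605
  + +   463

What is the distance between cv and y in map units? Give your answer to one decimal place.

The recombinant classes are + y and cv +: 89 + 80 = 169.
Recombination frequency = 169/1237 = 0.1366 ≈ 13.7%, i.e. 13.7 map units.

13.7 map units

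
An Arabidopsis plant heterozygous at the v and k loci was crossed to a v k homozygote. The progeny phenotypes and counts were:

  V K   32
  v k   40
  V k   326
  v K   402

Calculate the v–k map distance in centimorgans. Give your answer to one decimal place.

9.0 centimorgans

The two most frequent classes, V k (326) and v K (402), are the parental types, so the F1 was V k / v K.
The recombinant classes are V K and v k: 32 + 40 = 72.
Recombination frequency = 72/800 = 0.0900 ≈ 9.0%, i.e. 9.0 centimorgans.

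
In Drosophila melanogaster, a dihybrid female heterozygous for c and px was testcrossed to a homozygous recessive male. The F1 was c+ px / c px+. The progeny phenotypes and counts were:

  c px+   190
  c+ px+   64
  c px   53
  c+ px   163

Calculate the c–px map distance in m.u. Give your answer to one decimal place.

The recombinant classes are c+ px+ and c px: 64 + 53 = 117.
Recombination frequency = 117/470 = 0.2489 ≈ 24.9%, i.e. 24.9 m.u.

24.9 m.u.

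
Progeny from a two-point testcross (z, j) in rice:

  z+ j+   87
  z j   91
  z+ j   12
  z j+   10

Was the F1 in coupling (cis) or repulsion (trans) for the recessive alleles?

The two most frequent classes are z+ j+ (87) and z j (91); these are the parental (non-recombinant) types.
So the F1 carried z+ j+ on one chromosome and z j on the other — the recessive alleles are on the same chromosome (cis / coupling).

cis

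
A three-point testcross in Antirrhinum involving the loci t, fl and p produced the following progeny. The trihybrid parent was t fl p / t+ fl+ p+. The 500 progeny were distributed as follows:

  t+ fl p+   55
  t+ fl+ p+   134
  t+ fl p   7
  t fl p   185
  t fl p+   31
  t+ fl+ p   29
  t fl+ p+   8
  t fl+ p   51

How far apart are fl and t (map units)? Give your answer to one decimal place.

24.2 map units

The two rarest classes, t+ fl p and t fl+ p+, are the double crossovers. Comparing them with the parentals, only the t allele has switched, so t is the middle locus and the order is fl – t – p.
Crossovers in the fl–t interval produce the single-crossover classes t fl+ p and t+ fl p+ (51 + 55 = 106) plus the double crossovers (15).
RF(fl–t) = (106 + 15) / 500 = 121/500 = 0.2420 → 24.2 map units.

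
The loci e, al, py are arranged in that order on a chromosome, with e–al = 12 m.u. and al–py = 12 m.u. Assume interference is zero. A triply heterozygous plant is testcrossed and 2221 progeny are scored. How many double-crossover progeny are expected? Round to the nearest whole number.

Map distances give recombination frequencies of 0.120 and 0.120 for the two intervals.
With no interference, expected double-crossover frequency = 0.120 × 0.120 = 0.01440.
Expected number = 0.01440 × 2221 = 31.98 ≈ 32.

32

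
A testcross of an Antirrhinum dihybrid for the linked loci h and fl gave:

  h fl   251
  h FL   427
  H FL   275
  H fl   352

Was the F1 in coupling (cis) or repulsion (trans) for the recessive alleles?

trans

The two most frequent classes are H fl (352) and h FL (427); these are the parental (non-recombinant) types.
So the F1 carried H fl on one chromosome and h FL on the other — the recessive alleles are on opposite chromosomes (trans / repulsion).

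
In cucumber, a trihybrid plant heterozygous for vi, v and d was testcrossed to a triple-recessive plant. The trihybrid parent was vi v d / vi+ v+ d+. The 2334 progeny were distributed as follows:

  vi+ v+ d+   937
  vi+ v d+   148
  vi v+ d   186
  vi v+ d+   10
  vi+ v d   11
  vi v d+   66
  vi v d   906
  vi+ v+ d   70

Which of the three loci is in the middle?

vi

The two rarest classes, vi+ v d and vi v+ d+, are the double crossovers. Comparing them with the parentals, only the vi allele has switched, so vi is the middle locus and the order is v – vi – d.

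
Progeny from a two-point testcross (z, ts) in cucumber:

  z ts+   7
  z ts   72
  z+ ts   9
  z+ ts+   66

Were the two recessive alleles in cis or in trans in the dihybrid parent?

cis

The two most frequent classes are z+ ts+ (66) and z ts (72); these are the parental (non-recombinant) types.
So the F1 carried z+ ts+ on one chromosome and z ts on the other — the recessive alleles are on the same chromosome (cis / coupling).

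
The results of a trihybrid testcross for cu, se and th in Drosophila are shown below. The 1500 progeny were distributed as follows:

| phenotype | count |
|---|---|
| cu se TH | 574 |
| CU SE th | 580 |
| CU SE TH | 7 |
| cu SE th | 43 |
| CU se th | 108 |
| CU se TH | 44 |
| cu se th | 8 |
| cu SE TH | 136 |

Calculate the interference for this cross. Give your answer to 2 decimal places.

The two most frequent reciprocal classes, cu se TH and CU SE th, are the parental types, so the F1 was cu se TH / CU SE th.
The two rarest classes, cu se th and CU SE TH, are the double crossovers. Comparing them with the parentals, only the th allele has switched, so th is the middle locus and the order is cu – th – se.
cu–th: (87 + 15)/1500 = 0.0680; th–se: (244 + 15)/1500 = 0.1727.
Expected DCO frequency = 0.0680 × 0.1727 ≈ 0.01174; observed = 15/1500 ≈ 0.01000.
Coefficient of coincidence = 0.01000/0.01174 ≈ 0.85; interference = 1 − 0.85 = 0.15.

0.15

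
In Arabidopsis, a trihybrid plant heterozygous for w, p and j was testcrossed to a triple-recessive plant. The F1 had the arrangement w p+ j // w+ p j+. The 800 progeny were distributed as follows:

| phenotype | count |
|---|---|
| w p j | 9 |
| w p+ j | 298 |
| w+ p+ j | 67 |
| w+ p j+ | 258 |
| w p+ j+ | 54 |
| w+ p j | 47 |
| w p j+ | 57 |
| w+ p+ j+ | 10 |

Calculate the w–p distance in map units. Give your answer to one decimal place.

17.9 map units

The two rarest classes, w p j and w+ p+ j+, are the double crossovers. Comparing them with the parentals, only the p allele has switched, so p is the middle locus and the order is w – p – j.
Crossovers in the w–p interval produce the single-crossover classes w+ p+ j and w p j+ (67 + 57 = 124) plus the double crossovers (19).
RF(w–p) = (124 + 19) / 800 = 143/800 = 0.1787 → 17.9 map units.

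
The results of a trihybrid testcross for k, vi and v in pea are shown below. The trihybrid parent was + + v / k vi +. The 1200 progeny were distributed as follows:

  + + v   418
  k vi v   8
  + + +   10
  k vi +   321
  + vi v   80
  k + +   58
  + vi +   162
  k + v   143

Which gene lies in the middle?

v

The two rarest classes, + + + and k vi v, are the double crossovers. Comparing them with the parentals, only the v allele has switched, so v is the middle locus and the order is k – v – vi.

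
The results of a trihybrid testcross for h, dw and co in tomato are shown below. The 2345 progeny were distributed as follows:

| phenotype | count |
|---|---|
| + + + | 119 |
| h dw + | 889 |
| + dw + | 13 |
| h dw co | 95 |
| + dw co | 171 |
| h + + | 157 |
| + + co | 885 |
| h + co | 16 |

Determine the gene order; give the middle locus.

h

The two most frequent reciprocal classes, + + co and h dw +, are the parental types, so the F1 was + + co / h dw +.
The two rarest classes, h + co and + dw +, are the double crossovers. Comparing them with the parentals, only the h allele has switched, so h is the middle locus and the order is dw – h – co.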